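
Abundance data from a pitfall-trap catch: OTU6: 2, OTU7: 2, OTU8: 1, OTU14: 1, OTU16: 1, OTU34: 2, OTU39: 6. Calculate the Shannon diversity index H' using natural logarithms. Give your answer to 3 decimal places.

1.714

Total N = 2+2+1+1+1+2+6 = 15, so the proportions are 0.13333, 0.13333, 0.06667, 0.06667, 0.06667, 0.13333, 0.4 (working shown to 5 dp, full precision carried).
Each pᵢ ln pᵢ term: 0.13333×(-2.01490)=-0.26865, 0.13333×(-2.01490)=-0.26865, 0.06667×(-2.70805)=-0.18054, 0.06667×(-2.70805)=-0.18054, 0.06667×(-2.70805)=-0.18054, 0.13333×(-2.01490)=-0.26865, 0.4×(-0.91629)=-0.36652.
Sum = -1.71409, so H' = 1.714.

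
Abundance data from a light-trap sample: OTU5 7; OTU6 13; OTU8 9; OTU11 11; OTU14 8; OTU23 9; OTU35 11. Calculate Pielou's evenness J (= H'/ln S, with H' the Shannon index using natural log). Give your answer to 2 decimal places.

Total N = 7+13+9+11+8+9+11 = 68, so the proportions are 0.1029, 0.1912, 0.1324, 0.1618, 0.1176, 0.1324, 0.1618 (working shown to 4 dp, full precision carried).
H' = −Σ pᵢ ln pᵢ = −((-0.2340) + (-0.3163) + (-0.2677) + (-0.2947) + (-0.2518) + (-0.2677) + (-0.2947)) = 1.9268.
With S = 7 species, ln S = 1.9459, so J = 1.9268/1.9459 = 0.9902, i.e. 0.99 to 2 decimal places.

0.99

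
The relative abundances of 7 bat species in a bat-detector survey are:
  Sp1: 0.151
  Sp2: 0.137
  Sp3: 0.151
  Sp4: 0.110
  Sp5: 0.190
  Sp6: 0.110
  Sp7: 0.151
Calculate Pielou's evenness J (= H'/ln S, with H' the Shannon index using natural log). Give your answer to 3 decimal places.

0.992

H' = −Σ pᵢ ln pᵢ = −((-0.28546) + (-0.27233) + (-0.28546) + (-0.24280) + (-0.31554) + (-0.24280) + (-0.28546)) = 1.92985 (working shown to 5 dp, full precision carried).
With S = 7 species, ln S = 1.94591, so J = 1.92985/1.94591 = 0.99175, i.e. 0.992 to 3 decimal places.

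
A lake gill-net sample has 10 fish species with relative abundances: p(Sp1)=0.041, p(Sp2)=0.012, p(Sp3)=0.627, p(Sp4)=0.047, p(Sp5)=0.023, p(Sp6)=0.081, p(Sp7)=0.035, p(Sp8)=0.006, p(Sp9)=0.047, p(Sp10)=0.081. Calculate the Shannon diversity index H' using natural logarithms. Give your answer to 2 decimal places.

1.41

Each pᵢ ln pᵢ term (working shown to 4 dp, full precision carried): 0.041×(-3.1942)=-0.1310, 0.012×(-4.4228)=-0.0531, 0.627×(-0.4668)=-0.2927, 0.047×(-3.0576)=-0.1437, 0.023×(-3.7723)=-0.0868, 0.081×(-2.5133)=-0.2036, 0.035×(-3.3524)=-0.1173, 0.006×(-5.1160)=-0.0307, 0.047×(-3.0576)=-0.1437, 0.081×(-2.5133)=-0.2036.
Sum = -1.4061, so H' = 1.41.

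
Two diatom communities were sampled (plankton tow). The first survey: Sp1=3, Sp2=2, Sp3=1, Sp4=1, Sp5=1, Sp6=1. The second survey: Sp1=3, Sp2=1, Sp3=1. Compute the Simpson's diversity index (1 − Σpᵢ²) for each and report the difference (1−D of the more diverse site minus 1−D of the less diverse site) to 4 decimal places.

0.2301

The first survey: N=9, proportions 0.333333, 0.222222, 0.111111, 0.111111, 0.111111, 0.111111, giving 1−D = 0.790123 (working shown to 6 dp, full precision carried).
The second survey: N=5, proportions 0.6, 0.2, 0.2, giving 1−D = 0.560000.
Difference = |0.790123 − 0.560000| = 0.230123, i.e. 0.2301 to 4 decimal places.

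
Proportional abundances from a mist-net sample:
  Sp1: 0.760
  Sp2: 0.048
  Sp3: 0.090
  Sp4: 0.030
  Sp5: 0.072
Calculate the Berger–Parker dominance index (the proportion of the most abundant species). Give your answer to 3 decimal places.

0.760

The largest proportion is 0.76, i.e. d = 0.760 to 3 decimal places.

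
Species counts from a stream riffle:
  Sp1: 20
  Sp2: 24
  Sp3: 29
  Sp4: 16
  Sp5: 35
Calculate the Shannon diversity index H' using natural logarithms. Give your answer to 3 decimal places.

1.573

Total N = 20+24+29+16+35 = 124, so the proportions are 0.16129, 0.19355, 0.23387, 0.12903, 0.28226 (working shown to 5 dp, full precision carried).
Each pᵢ ln pᵢ term: 0.16129×(-1.82455)=-0.29428, 0.19355×(-1.64223)=-0.31785, 0.23387×(-1.45299)=-0.33981, 0.12903×(-2.04769)=-0.26422, 0.28226×(-1.26493)=-0.35704.
Sum = -1.57320, so H' = 1.573.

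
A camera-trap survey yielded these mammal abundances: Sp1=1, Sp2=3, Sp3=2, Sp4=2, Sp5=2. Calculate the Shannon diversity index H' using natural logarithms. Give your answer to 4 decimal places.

1.5571

Total N = 1+3+2+2+2 = 10, so the proportions are 0.1, 0.3, 0.2, 0.2, 0.2 (working shown to 6 dp, full precision carried).
Each pᵢ ln pᵢ term: 0.1×(-2.302585)=-0.230259, 0.3×(-1.203973)=-0.361192, 0.2×(-1.609438)=-0.321888, 0.2×(-1.609438)=-0.321888, 0.2×(-1.609438)=-0.321888.
Sum = -1.557113, so H' = 1.5571.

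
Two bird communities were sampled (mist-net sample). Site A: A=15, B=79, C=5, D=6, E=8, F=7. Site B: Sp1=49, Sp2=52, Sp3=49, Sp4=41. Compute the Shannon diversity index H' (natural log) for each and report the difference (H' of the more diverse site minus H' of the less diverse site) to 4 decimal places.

Site A: N=120, proportions 0.125, 0.658333, 0.041667, 0.05, 0.066667, 0.058333, giving H' = 1.163644 (working shown to 6 dp, full precision carried).
Site B: N=191, proportions 0.256545, 0.272251, 0.256545, 0.21466, giving H' = 1.382538.
Difference = |1.163644 − 1.382538| = 0.218894, i.e. 0.2189 to 4 decimal places.

0.2189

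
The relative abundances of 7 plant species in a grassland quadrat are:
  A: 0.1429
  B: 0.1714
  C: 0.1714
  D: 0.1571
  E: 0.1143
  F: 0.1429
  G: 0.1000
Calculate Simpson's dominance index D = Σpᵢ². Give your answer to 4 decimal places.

D = 0.1429² + 0.1714² + 0.1714² + 0.1571² + 0.1143² + 0.1429² + 0.1² = 0.020420 + 0.029378 + 0.029378 + 0.024680 + 0.013064 + 0.020420 + 0.010000 = 0.147342 (working shown to 6 dp, full precision carried).
To 4 decimal places, D = 0.1473.

0.1473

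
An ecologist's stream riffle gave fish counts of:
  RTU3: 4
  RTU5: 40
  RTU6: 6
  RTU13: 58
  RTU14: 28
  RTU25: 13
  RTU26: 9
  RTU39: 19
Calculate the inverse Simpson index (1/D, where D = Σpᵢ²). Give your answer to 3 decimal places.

Total N = 4+40+6+58+28+13+9+19 = 177, so the proportions are 0.0225989, 0.2259887, 0.0338983, 0.3276836, 0.1581921, 0.0734463, 0.0508475, 0.1073446 (working shown to 7 dp, full precision carried).
D = 0.0225989² + 0.2259887² + 0.0338983² + 0.3276836² + 0.1581921² + 0.0734463² + 0.0508475² + 0.1073446² = 0.0005107 + 0.0510709 + 0.0011491 + 0.1073766 + 0.0250247 + 0.0053944 + 0.0025855 + 0.0115229 = 0.2046347.
So 1/D = 4.88676, i.e. 4.887 to 3 decimal places.

4.887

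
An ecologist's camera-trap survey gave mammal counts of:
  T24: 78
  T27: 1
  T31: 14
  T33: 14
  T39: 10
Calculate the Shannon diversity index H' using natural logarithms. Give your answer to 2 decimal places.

Total N = 78+1+14+14+10 = 117, so the proportions are 0.6667, 0.0085, 0.1197, 0.1197, 0.0855 (working shown to 4 dp, full precision carried).
Each pᵢ ln pᵢ term: 0.6667×(-0.4055)=-0.2703, 0.0085×(-4.7622)=-0.0407, 0.1197×(-2.1231)=-0.2540, 0.1197×(-2.1231)=-0.2540, 0.0855×(-2.4596)=-0.2102.
Sum = -1.0293, so H' = 1.03.

1.03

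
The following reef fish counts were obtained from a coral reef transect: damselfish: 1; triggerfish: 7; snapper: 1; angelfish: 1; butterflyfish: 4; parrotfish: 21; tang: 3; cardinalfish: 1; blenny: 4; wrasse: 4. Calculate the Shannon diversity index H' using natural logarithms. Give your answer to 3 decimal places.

Total N = 1+7+1+1+4+21+3+1+4+4 = 47, so the proportions are 0.02128, 0.14894, 0.02128, 0.02128, 0.08511, 0.44681, 0.06383, 0.02128, 0.08511, 0.08511 (working shown to 5 dp, full precision carried).
Each pᵢ ln pᵢ term: 0.02128×(-3.85015)=-0.08192, 0.14894×(-1.90424)=-0.28361, 0.02128×(-3.85015)=-0.08192, 0.02128×(-3.85015)=-0.08192, 0.08511×(-2.46385)=-0.20969, 0.44681×(-0.80563)=-0.35996, 0.06383×(-2.75154)=-0.17563, 0.02128×(-3.85015)=-0.08192, 0.08511×(-2.46385)=-0.20969, 0.08511×(-2.46385)=-0.20969.
Sum = -1.77594, so H' = 1.776.

1.776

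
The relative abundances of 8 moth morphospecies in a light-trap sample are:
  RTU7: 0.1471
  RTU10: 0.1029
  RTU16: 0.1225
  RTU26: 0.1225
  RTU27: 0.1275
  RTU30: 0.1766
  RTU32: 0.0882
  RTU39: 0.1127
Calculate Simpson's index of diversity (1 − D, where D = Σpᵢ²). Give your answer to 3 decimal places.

D = 0.1471² + 0.1029² + 0.1225² + 0.1225² + 0.1275² + 0.1766² + 0.0882² + 0.1127² = 0.02164 + 0.01059 + 0.01501 + 0.01501 + 0.01626 + 0.03119 + 0.00778 + 0.01270 = 0.13016 (working shown to 5 dp, full precision carried).
So 1 − D = 0.86984, i.e. 0.870 to 3 decimal places.

0.870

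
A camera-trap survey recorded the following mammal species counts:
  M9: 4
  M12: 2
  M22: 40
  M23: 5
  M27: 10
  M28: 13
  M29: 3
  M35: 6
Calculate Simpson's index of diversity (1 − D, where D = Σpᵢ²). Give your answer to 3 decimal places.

0.716

Total N = 4+2+40+5+10+13+3+6 = 83, so the proportions are 0.04819, 0.0241, 0.48193, 0.06024, 0.12048, 0.15663, 0.03614, 0.07229 (working shown to 5 dp, full precision carried).
D = 0.04819² + 0.0241² + 0.48193² + 0.06024² + 0.12048² + 0.15663² + 0.03614² + 0.07229² = 0.00232 + 0.00058 + 0.23225 + 0.00363 + 0.01452 + 0.02453 + 0.00131 + 0.00523 = 0.28437.
So 1 − D = 0.71563, i.e. 0.716 to 3 decimal places.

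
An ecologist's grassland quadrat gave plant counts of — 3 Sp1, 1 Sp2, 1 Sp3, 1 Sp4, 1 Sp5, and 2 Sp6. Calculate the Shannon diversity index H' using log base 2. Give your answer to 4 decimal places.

2.4194

Total N = 3+1+1+1+1+2 = 9, so the proportions are 0.333333, 0.111111, 0.111111, 0.111111, 0.111111, 0.222222 (working shown to 6 dp, full precision carried).
Each pᵢ log₂ pᵢ term: 0.333333×(-1.584963)=-0.528321, 0.111111×(-3.169925)=-0.352214, 0.111111×(-3.169925)=-0.352214, 0.111111×(-3.169925)=-0.352214, 0.111111×(-3.169925)=-0.352214, 0.222222×(-2.169925)=-0.482206.
Sum = -2.419382, so H' = 2.4194.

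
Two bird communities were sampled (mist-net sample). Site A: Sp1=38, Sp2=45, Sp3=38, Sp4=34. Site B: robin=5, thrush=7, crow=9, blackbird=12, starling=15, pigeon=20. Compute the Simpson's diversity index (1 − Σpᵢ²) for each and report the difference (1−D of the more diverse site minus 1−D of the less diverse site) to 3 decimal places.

0.053

Site A: N=155, proportions 0.24516, 0.29032, 0.24516, 0.21935, giving 1−D = 0.74739 (working shown to 5 dp, full precision carried).
Site B: N=68, proportions 0.07353, 0.10294, 0.13235, 0.17647, 0.22059, 0.29412, giving 1−D = 0.80017.
Difference = |0.74739 − 0.80017| = 0.05278, i.e. 0.053 to 3 decimal places.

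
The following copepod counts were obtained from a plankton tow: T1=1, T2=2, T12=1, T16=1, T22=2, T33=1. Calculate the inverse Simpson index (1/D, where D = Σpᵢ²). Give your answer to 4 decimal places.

Total N = 1+2+1+1+2+1 = 8, so the proportions are 0.125, 0.25, 0.125, 0.125, 0.25, 0.125 (working shown to 8 dp, full precision carried).
D = 0.125² + 0.25² + 0.125² + 0.125² + 0.25² + 0.125² = 0.01562500 + 0.06250000 + 0.01562500 + 0.01562500 + 0.06250000 + 0.01562500 = 0.18750000.
So 1/D = 5.333333, i.e. 5.3333 to 4 decimal places.

5.3333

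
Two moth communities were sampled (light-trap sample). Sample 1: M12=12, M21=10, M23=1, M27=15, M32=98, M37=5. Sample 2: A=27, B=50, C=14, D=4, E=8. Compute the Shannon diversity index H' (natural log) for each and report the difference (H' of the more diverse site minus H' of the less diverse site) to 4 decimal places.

Sample 1: N=141, proportions 0.085106, 0.070922, 0.007092, 0.106383, 0.695035, 0.035461, giving H' = 1.042097 (working shown to 6 dp, full precision carried).
Sample 2: N=103, proportions 0.262136, 0.485437, 0.135922, 0.038835, 0.07767, giving H' = 1.297678.
Difference = |1.042097 − 1.297678| = 0.255581, i.e. 0.2556 to 4 decimal places.

0.2556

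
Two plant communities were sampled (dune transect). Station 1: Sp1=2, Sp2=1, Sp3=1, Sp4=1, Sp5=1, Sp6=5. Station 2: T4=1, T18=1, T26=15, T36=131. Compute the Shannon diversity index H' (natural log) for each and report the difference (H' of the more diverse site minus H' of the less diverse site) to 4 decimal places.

1.1328

Station 1: N=11, proportions 0.181818, 0.090909, 0.090909, 0.090909, 0.090909, 0.454545, giving H' = 1.540306 (working shown to 6 dp, full precision carried).
Station 2: N=148, proportions 0.006757, 0.006757, 0.101351, 0.885135, giving H' = 0.407539.
Difference = |1.540306 − 0.407539| = 1.132767, i.e. 1.1328 to 4 decimal places.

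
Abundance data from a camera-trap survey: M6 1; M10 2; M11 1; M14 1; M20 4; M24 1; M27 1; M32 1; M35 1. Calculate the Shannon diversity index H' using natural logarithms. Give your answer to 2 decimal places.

Total N = 1+2+1+1+4+1+1+1+1 = 13, so the proportions are 0.0769, 0.1538, 0.0769, 0.0769, 0.3077, 0.0769, 0.0769, 0.0769, 0.0769 (working shown to 4 dp, full precision carried).
Each pᵢ ln pᵢ term: 0.0769×(-2.5649)=-0.1973, 0.1538×(-1.8718)=-0.2880, 0.0769×(-2.5649)=-0.1973, 0.0769×(-2.5649)=-0.1973, 0.3077×(-1.1787)=-0.3627, 0.0769×(-2.5649)=-0.1973, 0.0769×(-2.5649)=-0.1973, 0.0769×(-2.5649)=-0.1973, 0.0769×(-2.5649)=-0.1973.
Sum = -2.0318, so H' = 2.03.

2.03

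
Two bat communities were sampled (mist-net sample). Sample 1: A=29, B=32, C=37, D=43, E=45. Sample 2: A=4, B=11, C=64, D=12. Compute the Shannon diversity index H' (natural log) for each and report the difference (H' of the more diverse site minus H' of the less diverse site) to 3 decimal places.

Sample 1: N=186, proportions 0.15591, 0.17204, 0.19892, 0.23118, 0.24194, giving H' = 1.59569 (working shown to 5 dp, full precision carried).
Sample 2: N=91, proportions 0.04396, 0.12088, 0.7033, 0.13187, giving H' = 0.90746.
Difference = |1.59569 − 0.90746| = 0.68823, i.e. 0.688 to 3 decimal places.

0.688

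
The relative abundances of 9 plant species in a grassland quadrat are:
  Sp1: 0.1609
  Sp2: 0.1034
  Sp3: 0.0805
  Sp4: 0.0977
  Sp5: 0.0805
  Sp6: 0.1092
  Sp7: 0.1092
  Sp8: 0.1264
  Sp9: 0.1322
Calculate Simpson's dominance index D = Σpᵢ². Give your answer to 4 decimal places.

0.1164

D = 0.1609² + 0.1034² + 0.0805² + 0.0977² + 0.0805² + 0.1092² + 0.1092² + 0.1264² + 0.1322² = 0.025889 + 0.010692 + 0.006480 + 0.009545 + 0.006480 + 0.011925 + 0.011925 + 0.015977 + 0.017477 = 0.116389 (working shown to 6 dp, full precision carried).
To 4 decimal places, D = 0.1164.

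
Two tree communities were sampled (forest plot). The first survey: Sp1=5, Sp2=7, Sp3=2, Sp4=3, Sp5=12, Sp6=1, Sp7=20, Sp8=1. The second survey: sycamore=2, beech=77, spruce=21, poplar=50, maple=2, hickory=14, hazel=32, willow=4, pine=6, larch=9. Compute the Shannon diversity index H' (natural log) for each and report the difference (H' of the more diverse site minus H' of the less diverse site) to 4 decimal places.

The first survey: N=51, proportions 0.0980392, 0.1372549, 0.0392157, 0.0588235, 0.2352941, 0.0196078, 0.3921569, 0.0196078, giving H' = 1.6556645 (working shown to 7 dp, full precision carried).
The second survey: N=217, proportions 0.0092166, 0.3548387, 0.0967742, 0.2304147, 0.0092166, 0.0645161, 0.1474654, 0.0184332, 0.0276498, 0.0414747, giving H' = 1.7821884.
Difference = |1.6556645 − 1.7821884| = 0.1265239, i.e. 0.1265 to 4 decimal places.

0.1265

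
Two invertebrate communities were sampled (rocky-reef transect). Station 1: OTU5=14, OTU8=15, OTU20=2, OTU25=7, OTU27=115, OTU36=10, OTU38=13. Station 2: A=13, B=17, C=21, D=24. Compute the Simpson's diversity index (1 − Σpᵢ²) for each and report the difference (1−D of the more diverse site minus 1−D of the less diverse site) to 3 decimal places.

Station 1: N=176, proportions 0.07955, 0.08523, 0.01136, 0.03977, 0.65341, 0.05682, 0.07386, giving 1−D = 0.54907 (working shown to 5 dp, full precision carried).
Station 2: N=75, proportions 0.17333, 0.22667, 0.28, 0.32, giving 1−D = 0.73778.
Difference = |0.54907 − 0.73778| = 0.18871, i.e. 0.189 to 3 decimal places.

0.189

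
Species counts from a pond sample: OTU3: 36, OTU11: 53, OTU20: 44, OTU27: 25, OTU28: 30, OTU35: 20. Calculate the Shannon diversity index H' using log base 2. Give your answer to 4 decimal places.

Total N = 36+53+44+25+30+20 = 208, so the proportions are 0.173077, 0.254808, 0.211538, 0.120192, 0.144231, 0.096154 (working shown to 6 dp, full precision carried).
Each pᵢ log₂ pᵢ term: 0.173077×(-2.530515)=-0.437974, 0.254808×(-1.972519)=-0.502613, 0.211538×(-2.241008)=-0.474059, 0.120192×(-3.056584)=-0.367378, 0.144231×(-2.793549)=-0.402916, 0.096154×(-3.378512)=-0.324857.
Sum = -2.509797, so H' = 2.5098.

2.5098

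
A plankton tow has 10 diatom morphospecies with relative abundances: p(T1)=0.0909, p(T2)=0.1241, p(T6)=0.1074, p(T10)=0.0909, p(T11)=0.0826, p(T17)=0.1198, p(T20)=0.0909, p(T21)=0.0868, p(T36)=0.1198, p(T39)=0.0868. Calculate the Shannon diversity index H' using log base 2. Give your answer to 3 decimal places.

3.306

Each pᵢ log₂ pᵢ term (working shown to 5 dp, full precision carried): 0.0909×(-3.45958)=-0.31448, 0.1241×(-3.01042)=-0.37359, 0.1074×(-3.21893)=-0.34571, 0.0909×(-3.45958)=-0.31448, 0.0826×(-3.59771)=-0.29717, 0.1198×(-3.06130)=-0.36674, 0.0909×(-3.45958)=-0.31448, 0.0868×(-3.52616)=-0.30607, 0.1198×(-3.06130)=-0.36674, 0.0868×(-3.52616)=-0.30607.
Sum = -3.30553, so H' = 3.306.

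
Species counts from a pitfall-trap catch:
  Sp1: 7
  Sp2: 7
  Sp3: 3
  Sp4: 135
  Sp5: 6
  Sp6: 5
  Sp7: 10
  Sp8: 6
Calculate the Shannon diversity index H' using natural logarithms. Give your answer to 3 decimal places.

Total N = 7+7+3+135+6+5+10+6 = 179, so the proportions are 0.03911, 0.03911, 0.01676, 0.75419, 0.03352, 0.02793, 0.05587, 0.03352 (working shown to 5 dp, full precision carried).
Each pᵢ ln pᵢ term: 0.03911×(-3.24148)=-0.12676, 0.03911×(-3.24148)=-0.12676, 0.01676×(-4.08877)=-0.06853, 0.75419×(-0.28211)=-0.21277, 0.03352×(-3.39563)=-0.11382, 0.02793×(-3.57795)=-0.09994, 0.05587×(-2.88480)=-0.16116, 0.03352×(-3.39563)=-0.11382.
Sum = -1.02356, so H' = 1.024.

1.024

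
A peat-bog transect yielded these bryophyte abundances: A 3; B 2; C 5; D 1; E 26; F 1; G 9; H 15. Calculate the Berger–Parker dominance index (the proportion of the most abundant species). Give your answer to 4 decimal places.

Total N = 3+2+5+1+26+1+9+15 = 62, so the proportions are 0.048387, 0.032258, 0.080645, 0.016129, 0.419355, 0.016129, 0.145161, 0.241935 (working shown to 6 dp, full precision carried).
The largest proportion is 0.419355, i.e. d = 0.4194 to 4 decimal places.

0.4194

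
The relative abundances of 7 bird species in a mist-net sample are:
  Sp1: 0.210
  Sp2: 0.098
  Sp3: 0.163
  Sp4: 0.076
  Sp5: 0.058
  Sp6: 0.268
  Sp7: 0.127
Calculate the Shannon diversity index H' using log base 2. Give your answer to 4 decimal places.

2.6358

Each pᵢ log₂ pᵢ term (working shown to 6 dp, full precision carried): 0.21×(-2.251539)=-0.472823, 0.098×(-3.351074)=-0.328405, 0.163×(-2.617056)=-0.426580, 0.076×(-3.717857)=-0.282557, 0.058×(-4.107803)=-0.238253, 0.268×(-1.899695)=-0.509118, 0.127×(-2.977100)=-0.378092.
Sum = -2.635828, so H' = 2.6358.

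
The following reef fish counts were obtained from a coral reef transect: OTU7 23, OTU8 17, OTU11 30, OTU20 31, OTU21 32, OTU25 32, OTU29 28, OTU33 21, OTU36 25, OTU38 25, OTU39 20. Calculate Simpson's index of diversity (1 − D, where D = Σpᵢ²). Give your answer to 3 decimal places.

0.906

Total N = 23+17+30+31+32+32+28+21+25+25+20 = 284, so the proportions are 0.08099, 0.05986, 0.10563, 0.10915, 0.11268, 0.11268, 0.09859, 0.07394, 0.08803, 0.08803, 0.07042 (working shown to 5 dp, full precision carried).
D = 0.08099² + 0.05986² + 0.10563² + 0.10915² + 0.11268² + 0.11268² + 0.09859² + 0.07394² + 0.08803² + 0.08803² + 0.07042² = 0.00656 + 0.00358 + 0.01116 + 0.01191 + 0.01270 + 0.01270 + 0.00972 + 0.00547 + 0.00775 + 0.00775 + 0.00496 = 0.09425.
So 1 − D = 0.90575, i.e. 0.906 to 3 decimal places.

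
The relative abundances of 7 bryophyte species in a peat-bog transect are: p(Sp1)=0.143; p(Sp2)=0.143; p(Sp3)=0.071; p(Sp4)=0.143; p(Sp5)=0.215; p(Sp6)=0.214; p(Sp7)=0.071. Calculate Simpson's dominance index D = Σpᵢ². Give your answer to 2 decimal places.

0.16

D = 0.143² + 0.143² + 0.071² + 0.143² + 0.215² + 0.214² + 0.071² = 0.0204 + 0.0204 + 0.0050 + 0.0204 + 0.0462 + 0.0458 + 0.0050 = 0.1634 (working shown to 4 dp, full precision carried).
To 2 decimal places, D = 0.16.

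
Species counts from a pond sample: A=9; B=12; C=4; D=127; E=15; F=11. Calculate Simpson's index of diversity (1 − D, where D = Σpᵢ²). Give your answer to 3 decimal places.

Total N = 9+12+4+127+15+11 = 178, so the proportions are 0.05056, 0.06742, 0.02247, 0.71348, 0.08427, 0.0618 (working shown to 5 dp, full precision carried).
D = 0.05056² + 0.06742² + 0.02247² + 0.71348² + 0.08427² + 0.0618² = 0.00256 + 0.00454 + 0.00050 + 0.50906 + 0.00710 + 0.00382 = 0.52758.
So 1 − D = 0.47242, i.e. 0.472 to 3 decimal places.

0.472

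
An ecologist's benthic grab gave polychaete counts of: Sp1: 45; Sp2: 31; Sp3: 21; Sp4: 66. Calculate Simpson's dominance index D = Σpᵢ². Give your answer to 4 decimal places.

0.2929

Total N = 45+31+21+66 = 163, so the proportions are 0.276074, 0.190184, 0.128834, 0.404908 (working shown to 6 dp, full precision carried).
D = 0.276074² + 0.190184² + 0.128834² + 0.404908² = 0.076217 + 0.036170 + 0.016598 + 0.163950 = 0.292935.
To 4 decimal places, D = 0.2929.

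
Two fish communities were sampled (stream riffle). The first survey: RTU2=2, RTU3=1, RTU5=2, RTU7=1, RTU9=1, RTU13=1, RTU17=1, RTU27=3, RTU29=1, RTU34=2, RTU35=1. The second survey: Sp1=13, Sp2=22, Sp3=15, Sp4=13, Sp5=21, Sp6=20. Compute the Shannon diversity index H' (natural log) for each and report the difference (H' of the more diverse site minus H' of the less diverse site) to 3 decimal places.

The first survey: N=16, proportions 0.125, 0.0625, 0.125, 0.0625, 0.0625, 0.0625, 0.0625, 0.1875, 0.0625, 0.125, 0.0625, giving H' = 2.30667 (working shown to 5 dp, full precision carried).
The second survey: N=104, proportions 0.125, 0.21154, 0.14423, 0.125, 0.20192, 0.19231, giving H' = 1.76783.
Difference = |2.30667 − 1.76783| = 0.53884, i.e. 0.539 to 3 decimal places.

0.539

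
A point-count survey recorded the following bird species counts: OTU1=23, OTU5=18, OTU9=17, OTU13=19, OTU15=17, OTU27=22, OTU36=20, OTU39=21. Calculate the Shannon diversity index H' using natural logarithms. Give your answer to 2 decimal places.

Total N = 23+18+17+19+17+22+20+21 = 157, so the proportions are 0.1465, 0.1146, 0.1083, 0.121, 0.1083, 0.1401, 0.1274, 0.1338 (working shown to 4 dp, full precision carried).
Each pᵢ ln pᵢ term: 0.1465×(-1.9208)=-0.2814, 0.1146×(-2.1659)=-0.2483, 0.1083×(-2.2230)=-0.2407, 0.121×(-2.1118)=-0.2556, 0.1083×(-2.2230)=-0.2407, 0.1401×(-1.9652)=-0.2754, 0.1274×(-2.0605)=-0.2625, 0.1338×(-2.0117)=-0.2691.
Sum = -2.0736, so H' = 2.07.

2.07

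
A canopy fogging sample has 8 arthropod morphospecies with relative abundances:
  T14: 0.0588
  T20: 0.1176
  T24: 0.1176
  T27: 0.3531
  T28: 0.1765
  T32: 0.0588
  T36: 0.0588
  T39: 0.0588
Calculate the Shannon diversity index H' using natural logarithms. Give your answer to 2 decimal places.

1.84

Each pᵢ ln pᵢ term (working shown to 4 dp, full precision carried): 0.0588×(-2.8336)=-0.1666, 0.1176×(-2.1405)=-0.2517, 0.1176×(-2.1405)=-0.2517, 0.3531×(-1.0410)=-0.3676, 0.1765×(-1.7344)=-0.3061, 0.0588×(-2.8336)=-0.1666, 0.0588×(-2.8336)=-0.1666, 0.0588×(-2.8336)=-0.1666.
Sum = -1.8436, so H' = 1.84.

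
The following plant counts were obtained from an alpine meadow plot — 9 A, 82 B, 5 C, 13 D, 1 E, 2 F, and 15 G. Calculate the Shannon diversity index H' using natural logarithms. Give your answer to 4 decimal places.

1.1865

Total N = 9+82+5+13+1+2+15 = 127, so the proportions are 0.070866, 0.645669, 0.03937, 0.102362, 0.007874, 0.015748, 0.11811 (working shown to 6 dp, full precision carried).
Each pᵢ ln pᵢ term: 0.070866×(-2.646963)=-0.187580, 0.645669×(-0.437468)=-0.282460, 0.03937×(-3.234749)=-0.127352, 0.102362×(-2.279238)=-0.233308, 0.007874×(-4.844187)=-0.038143, 0.015748×(-4.151040)=-0.065371, 0.11811×(-2.136137)=-0.252300.
Sum = -1.186513, so H' = 1.1865.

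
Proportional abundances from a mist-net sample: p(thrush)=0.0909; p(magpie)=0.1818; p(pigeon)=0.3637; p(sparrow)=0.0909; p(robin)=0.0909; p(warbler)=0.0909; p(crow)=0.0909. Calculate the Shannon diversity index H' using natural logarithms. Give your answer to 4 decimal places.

Each pᵢ ln pᵢ term (working shown to 6 dp, full precision carried): 0.0909×(-2.397995)=-0.217978, 0.1818×(-1.704848)=-0.309941, 0.3637×(-1.011426)=-0.367856, 0.0909×(-2.397995)=-0.217978, 0.0909×(-2.397995)=-0.217978, 0.0909×(-2.397995)=-0.217978, 0.0909×(-2.397995)=-0.217978.
Sum = -1.767686, so H' = 1.7677.

1.7677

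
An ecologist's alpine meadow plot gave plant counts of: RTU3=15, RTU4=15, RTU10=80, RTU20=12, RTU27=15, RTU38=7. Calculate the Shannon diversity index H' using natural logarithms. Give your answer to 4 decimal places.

1.3874

Total N = 15+15+80+12+15+7 = 144, so the proportions are 0.104167, 0.104167, 0.555556, 0.083333, 0.104167, 0.048611 (working shown to 6 dp, full precision carried).
Each pᵢ ln pᵢ term: 0.104167×(-2.261763)=-0.235600, 0.104167×(-2.261763)=-0.235600, 0.555556×(-0.587787)=-0.326548, 0.083333×(-2.484907)=-0.207076, 0.104167×(-2.261763)=-0.235600, 0.048611×(-3.023903)=-0.146995.
Sum = -1.387420, so H' = 1.3874.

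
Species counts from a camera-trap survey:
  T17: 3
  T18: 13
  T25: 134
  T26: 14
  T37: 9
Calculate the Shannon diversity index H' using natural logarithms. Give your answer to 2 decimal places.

Total N = 3+13+134+14+9 = 173, so the proportions are 0.0173, 0.0751, 0.7746, 0.0809, 0.052 (working shown to 4 dp, full precision carried).
Each pᵢ ln pᵢ term: 0.0173×(-4.0547)=-0.0703, 0.0751×(-2.5883)=-0.1945, 0.7746×(-0.2555)=-0.1979, 0.0809×(-2.5142)=-0.2035, 0.052×(-2.9561)=-0.1538.
Sum = -0.8199, so H' = 0.82.

0.82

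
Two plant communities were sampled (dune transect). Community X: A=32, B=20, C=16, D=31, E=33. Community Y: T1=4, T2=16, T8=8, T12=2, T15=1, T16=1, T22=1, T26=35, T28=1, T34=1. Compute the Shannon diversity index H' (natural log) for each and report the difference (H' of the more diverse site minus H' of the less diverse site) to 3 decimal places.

0.072

Community X: N=132, proportions 0.24242, 0.15152, 0.12121, 0.23485, 0.25, giving H' = 1.57206 (working shown to 5 dp, full precision carried).
Community Y: N=70, proportions 0.05714, 0.22857, 0.11429, 0.02857, 0.01429, 0.01429, 0.01429, 0.5, 0.01429, 0.01429, giving H' = 1.50042.
Difference = |1.57206 − 1.50042| = 0.07164, i.e. 0.072 to 3 decimal places.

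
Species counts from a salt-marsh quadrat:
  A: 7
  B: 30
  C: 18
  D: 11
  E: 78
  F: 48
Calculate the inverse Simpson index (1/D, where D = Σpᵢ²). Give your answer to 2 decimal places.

Total N = 7+30+18+11+78+48 = 192, so the proportions are 0.036458, 0.15625, 0.09375, 0.057292, 0.40625, 0.25 (working shown to 6 dp, full precision carried).
D = 0.036458² + 0.15625² + 0.09375² + 0.057292² + 0.40625² + 0.25² = 0.001329 + 0.024414 + 0.008789 + 0.003282 + 0.165039 + 0.062500 = 0.265354.
So 1/D = 3.7686, i.e. 3.77 to 2 decimal places.

3.77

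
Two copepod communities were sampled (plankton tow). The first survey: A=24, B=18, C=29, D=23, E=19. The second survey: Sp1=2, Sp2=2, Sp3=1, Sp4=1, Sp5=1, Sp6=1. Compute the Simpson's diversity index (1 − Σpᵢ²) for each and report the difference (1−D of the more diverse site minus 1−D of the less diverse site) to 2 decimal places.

The first survey: N=113, proportions 0.2124, 0.1593, 0.2566, 0.2035, 0.1681, giving 1−D = 0.7940 (working shown to 4 dp, full precision carried).
The second survey: N=8, proportions 0.25, 0.25, 0.125, 0.125, 0.125, 0.125, giving 1−D = 0.8125.
Difference = |0.7940 − 0.8125| = 0.0185, i.e. 0.02 to 2 decimal places.

0.02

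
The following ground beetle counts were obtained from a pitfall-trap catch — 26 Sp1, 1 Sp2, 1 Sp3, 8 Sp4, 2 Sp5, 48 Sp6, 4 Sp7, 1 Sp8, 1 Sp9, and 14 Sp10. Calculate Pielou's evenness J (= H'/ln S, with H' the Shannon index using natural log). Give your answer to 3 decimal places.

0.669

Total N = 26+1+1+8+2+48+4+1+1+14 = 106, so the proportions are 0.24528, 0.00943, 0.00943, 0.07547, 0.01887, 0.45283, 0.03774, 0.00943, 0.00943, 0.13208 (working shown to 5 dp, full precision carried).
H' = −Σ pᵢ ln pᵢ = −((-0.34471) + (-0.04399) + (-0.04399) + (-0.19502) + (-0.07491) + (-0.35875) + (-0.12367) + (-0.04399) + (-0.04399) + (-0.26737)) = 1.54040.
With S = 10 species, ln S = 2.30259, so J = 1.54040/2.30259 = 0.66899, i.e. 0.669 to 3 decimal places.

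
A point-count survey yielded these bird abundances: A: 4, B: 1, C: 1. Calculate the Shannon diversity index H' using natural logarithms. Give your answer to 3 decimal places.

Total N = 4+1+1 = 6, so the proportions are 0.66667, 0.16667, 0.16667 (working shown to 5 dp, full precision carried).
Each pᵢ ln pᵢ term: 0.66667×(-0.40547)=-0.27031, 0.16667×(-1.79176)=-0.29863, 0.16667×(-1.79176)=-0.29863.
Sum = -0.86756, so H' = 0.868.

0.868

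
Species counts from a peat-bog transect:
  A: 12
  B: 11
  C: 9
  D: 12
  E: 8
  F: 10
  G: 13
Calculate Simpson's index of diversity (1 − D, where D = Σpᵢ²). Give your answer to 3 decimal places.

Total N = 12+11+9+12+8+10+13 = 75, so the proportions are 0.16, 0.14667, 0.12, 0.16, 0.10667, 0.13333, 0.17333 (working shown to 5 dp, full precision carried).
D = 0.16² + 0.14667² + 0.12² + 0.16² + 0.10667² + 0.13333² + 0.17333² = 0.02560 + 0.02151 + 0.01440 + 0.02560 + 0.01138 + 0.01778 + 0.03004 = 0.14631.
So 1 − D = 0.85369, i.e. 0.854 to 3 decimal places.

0.854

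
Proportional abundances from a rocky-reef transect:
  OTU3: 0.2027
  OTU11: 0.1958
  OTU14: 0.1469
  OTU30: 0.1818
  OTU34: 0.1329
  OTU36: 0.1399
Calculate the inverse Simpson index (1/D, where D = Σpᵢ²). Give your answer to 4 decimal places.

D = 0.2027² + 0.1958² + 0.1469² + 0.1818² + 0.1329² + 0.1399² = 0.04108729 + 0.03833764 + 0.02157961 + 0.03305124 + 0.01766241 + 0.01957201 = 0.17129020 (working shown to 8 dp, full precision carried).
So 1/D = 5.838046, i.e. 5.8380 to 4 decimal places.

5.8380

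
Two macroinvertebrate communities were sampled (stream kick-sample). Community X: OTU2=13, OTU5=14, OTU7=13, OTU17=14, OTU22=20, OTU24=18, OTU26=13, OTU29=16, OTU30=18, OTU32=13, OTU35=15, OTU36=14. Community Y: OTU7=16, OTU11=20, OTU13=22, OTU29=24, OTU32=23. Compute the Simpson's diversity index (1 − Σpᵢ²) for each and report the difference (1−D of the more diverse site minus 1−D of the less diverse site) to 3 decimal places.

Community X: N=181, proportions 0.071823, 0.077348, 0.071823, 0.077348, 0.110497, 0.099448, 0.071823, 0.088398, 0.099448, 0.071823, 0.082873, 0.077348, giving 1−D = 0.914746 (working shown to 6 dp, full precision carried).
Community Y: N=105, proportions 0.152381, 0.190476, 0.209524, 0.228571, 0.219048, giving 1−D = 0.796372.
Difference = |0.914746 − 0.796372| = 0.118374, i.e. 0.118 to 3 decimal places.

0.118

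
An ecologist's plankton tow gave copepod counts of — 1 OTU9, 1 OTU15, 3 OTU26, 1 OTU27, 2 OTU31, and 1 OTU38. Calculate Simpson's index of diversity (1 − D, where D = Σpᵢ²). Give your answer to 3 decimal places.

0.790

Total N = 1+1+3+1+2+1 = 9, so the proportions are 0.11111, 0.11111, 0.33333, 0.11111, 0.22222, 0.11111 (working shown to 5 dp, full precision carried).
D = 0.11111² + 0.11111² + 0.33333² + 0.11111² + 0.22222² + 0.11111² = 0.01235 + 0.01235 + 0.11111 + 0.01235 + 0.04938 + 0.01235 = 0.20988.
So 1 − D = 0.79012, i.e. 0.790 to 3 decimal places.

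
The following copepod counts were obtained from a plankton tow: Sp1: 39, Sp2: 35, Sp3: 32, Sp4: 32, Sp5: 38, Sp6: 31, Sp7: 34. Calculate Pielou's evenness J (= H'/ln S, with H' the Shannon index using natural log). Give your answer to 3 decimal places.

Total N = 39+35+32+32+38+31+34 = 241, so the proportions are 0.16183, 0.14523, 0.13278, 0.13278, 0.15768, 0.12863, 0.14108 (working shown to 5 dp, full precision carried).
H' = −Σ pᵢ ln pᵢ = −((-0.29472) + (-0.28021) + (-0.26809) + (-0.26809) + (-0.29126) + (-0.26380) + (-0.27629)) = 1.94247.
With S = 7 species, ln S = 1.94591, so J = 1.94247/1.94591 = 0.99823, i.e. 0.998 to 3 decimal places.

0.998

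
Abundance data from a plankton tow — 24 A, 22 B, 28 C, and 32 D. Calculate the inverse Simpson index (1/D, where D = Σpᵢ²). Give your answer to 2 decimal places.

Total N = 24+22+28+32 = 106, so the proportions are 0.226415, 0.207547, 0.264151, 0.301887 (working shown to 6 dp, full precision carried).
D = 0.226415² + 0.207547² + 0.264151² + 0.301887² = 0.051264 + 0.043076 + 0.069776 + 0.091136 = 0.255251.
So 1/D = 3.9177, i.e. 3.92 to 2 decimal places.

3.92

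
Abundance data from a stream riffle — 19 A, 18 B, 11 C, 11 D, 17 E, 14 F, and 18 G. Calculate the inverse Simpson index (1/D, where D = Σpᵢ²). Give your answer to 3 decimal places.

6.719

Total N = 19+18+11+11+17+14+18 = 108, so the proportions are 0.1759259, 0.1666667, 0.1018519, 0.1018519, 0.1574074, 0.1296296, 0.1666667 (working shown to 7 dp, full precision carried).
D = 0.1759259² + 0.1666667² + 0.1018519² + 0.1018519² + 0.1574074² + 0.1296296² + 0.1666667² = 0.0309499 + 0.0277778 + 0.0103738 + 0.0103738 + 0.0247771 + 0.0168038 + 0.0277778 = 0.1488340.
So 1/D = 6.71889, i.e. 6.719 to 3 decimal places.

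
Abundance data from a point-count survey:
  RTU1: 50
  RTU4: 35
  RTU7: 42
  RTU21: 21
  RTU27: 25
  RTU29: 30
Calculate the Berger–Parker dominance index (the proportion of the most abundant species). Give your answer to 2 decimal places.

Total N = 50+35+42+21+25+30 = 203, so the proportions are 0.2463, 0.1724, 0.2069, 0.1034, 0.1232, 0.1478 (working shown to 4 dp, full precision carried).
The largest proportion is 0.2463, i.e. d = 0.25 to 2 decimal places.

0.25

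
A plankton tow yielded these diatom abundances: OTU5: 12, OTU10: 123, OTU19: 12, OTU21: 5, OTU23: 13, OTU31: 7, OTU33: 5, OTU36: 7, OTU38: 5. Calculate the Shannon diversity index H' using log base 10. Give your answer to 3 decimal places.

0.585

Total N = 12+123+12+5+13+7+5+7+5 = 189, so the proportions are 0.06349, 0.65079, 0.06349, 0.02646, 0.06878, 0.03704, 0.02646, 0.03704, 0.02646 (working shown to 5 dp, full precision carried).
Each pᵢ log₁₀ pᵢ term: 0.06349×(-1.19728)=-0.07602, 0.65079×(-0.18656)=-0.12141, 0.06349×(-1.19728)=-0.07602, 0.02646×(-1.57749)=-0.04173, 0.06878×(-1.16252)=-0.07996, 0.03704×(-1.43136)=-0.05301, 0.02646×(-1.57749)=-0.04173, 0.03704×(-1.43136)=-0.05301, 0.02646×(-1.57749)=-0.04173.
Sum = -0.58463, so H' = 0.585.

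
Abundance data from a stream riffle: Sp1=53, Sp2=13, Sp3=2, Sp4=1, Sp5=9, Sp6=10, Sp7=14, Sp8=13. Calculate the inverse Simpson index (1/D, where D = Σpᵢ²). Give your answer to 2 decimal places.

Total N = 53+13+2+1+9+10+14+13 = 115, so the proportions are 0.46087, 0.113043, 0.017391, 0.008696, 0.078261, 0.086957, 0.121739, 0.113043 (working shown to 6 dp, full precision carried).
D = 0.46087² + 0.113043² + 0.017391² + 0.008696² + 0.078261² + 0.086957² + 0.121739² + 0.113043² = 0.212401 + 0.012779 + 0.000302 + 0.000076 + 0.006125 + 0.007561 + 0.014820 + 0.012779 = 0.266843.
So 1/D = 3.7475, i.e. 3.75 to 2 decimal places.

3.75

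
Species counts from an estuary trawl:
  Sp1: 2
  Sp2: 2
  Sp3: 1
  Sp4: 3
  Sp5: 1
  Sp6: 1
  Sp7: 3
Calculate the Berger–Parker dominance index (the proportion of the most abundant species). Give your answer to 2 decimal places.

Total N = 2+2+1+3+1+1+3 = 13, so the proportions are 0.1538, 0.1538, 0.0769, 0.2308, 0.0769, 0.0769, 0.2308 (working shown to 4 dp, full precision carried).
The largest proportion is 0.2308, i.e. d = 0.23 to 2 decimal places.

0.23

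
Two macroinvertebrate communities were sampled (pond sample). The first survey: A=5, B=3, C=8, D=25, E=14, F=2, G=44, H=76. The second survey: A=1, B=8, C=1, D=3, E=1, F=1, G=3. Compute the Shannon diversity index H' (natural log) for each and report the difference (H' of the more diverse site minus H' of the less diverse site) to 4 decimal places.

0.0533

The first survey: N=177, proportions 0.0282486, 0.0169492, 0.0451977, 0.1412429, 0.079096, 0.0112994, 0.2485876, 0.4293785, giving H' = 1.5466377 (working shown to 7 dp, full precision carried).
The second survey: N=18, proportions 0.0555556, 0.4444444, 0.0555556, 0.1666667, 0.0555556, 0.0555556, 0.1666667, giving H' = 1.5999714.
Difference = |1.5466377 − 1.5999714| = 0.0533337, i.e. 0.0533 to 4 decimal places.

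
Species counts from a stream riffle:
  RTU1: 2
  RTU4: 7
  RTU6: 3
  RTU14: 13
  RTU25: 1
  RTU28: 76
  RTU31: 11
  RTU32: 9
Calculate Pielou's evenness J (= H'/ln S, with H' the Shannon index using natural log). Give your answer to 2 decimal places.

Total N = 2+7+3+13+1+76+11+9 = 122, so the proportions are 0.0164, 0.0574, 0.0246, 0.1066, 0.0082, 0.623, 0.0902, 0.0738 (working shown to 4 dp, full precision carried).
H' = −Σ pᵢ ln pᵢ = −((-0.0674) + (-0.1640) + (-0.0911) + (-0.2386) + (-0.0394) + (-0.2948) + (-0.2169) + (-0.1923)) = 1.3046.
With S = 8 species, ln S = 2.0794, so J = 1.3046/2.0794 = 0.6274, i.e. 0.63 to 2 decimal places.

0.63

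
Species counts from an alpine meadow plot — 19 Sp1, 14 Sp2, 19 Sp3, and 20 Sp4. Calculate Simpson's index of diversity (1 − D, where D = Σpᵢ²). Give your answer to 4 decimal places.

Total N = 19+14+19+20 = 72, so the proportions are 0.263889, 0.194444, 0.263889, 0.277778 (working shown to 6 dp, full precision carried).
D = 0.263889² + 0.194444² + 0.263889² + 0.277778² = 0.069637 + 0.037809 + 0.069637 + 0.077160 = 0.254244.
So 1 − D = 0.745756, i.e. 0.7458 to 4 decimal places.

0.7458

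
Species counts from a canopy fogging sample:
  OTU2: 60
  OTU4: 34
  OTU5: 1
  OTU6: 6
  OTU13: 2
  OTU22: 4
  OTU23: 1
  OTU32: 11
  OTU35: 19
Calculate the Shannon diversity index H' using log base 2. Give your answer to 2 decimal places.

2.24

Total N = 60+34+1+6+2+4+1+11+19 = 138, so the proportions are 0.4348, 0.2464, 0.0072, 0.0435, 0.0145, 0.029, 0.0072, 0.0797, 0.1377 (working shown to 4 dp, full precision carried).
Each pᵢ log₂ pᵢ term: 0.4348×(-1.2016)=-0.5224, 0.2464×(-2.0211)=-0.4979, 0.0072×(-7.1085)=-0.0515, 0.0435×(-4.5236)=-0.1967, 0.0145×(-6.1085)=-0.0885, 0.029×(-5.1085)=-0.1481, 0.0072×(-7.1085)=-0.0515, 0.0797×(-3.6491)=-0.2909, 0.1377×(-2.8606)=-0.3939.
Sum = -2.2414, so H' = 2.24.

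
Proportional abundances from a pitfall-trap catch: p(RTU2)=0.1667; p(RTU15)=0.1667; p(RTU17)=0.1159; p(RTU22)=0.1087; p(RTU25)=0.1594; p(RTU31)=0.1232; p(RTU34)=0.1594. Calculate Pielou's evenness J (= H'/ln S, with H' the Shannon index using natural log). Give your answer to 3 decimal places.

0.993

H' = −Σ pᵢ ln pᵢ = −((-0.29865) + (-0.29865) + (-0.24977) + (-0.24122) + (-0.29271) + (-0.25797) + (-0.29271)) = 1.93170 (working shown to 5 dp, full precision carried).
With S = 7 species, ln S = 1.94591, so J = 1.93170/1.94591 = 0.99270, i.e. 0.993 to 3 decimal places.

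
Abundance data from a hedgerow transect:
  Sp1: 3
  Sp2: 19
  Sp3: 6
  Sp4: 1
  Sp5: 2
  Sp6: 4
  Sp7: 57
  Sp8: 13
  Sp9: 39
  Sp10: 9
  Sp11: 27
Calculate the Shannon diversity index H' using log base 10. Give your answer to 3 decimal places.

Total N = 3+19+6+1+2+4+57+13+39+9+27 = 180, so the proportions are 0.01667, 0.10556, 0.03333, 0.00556, 0.01111, 0.02222, 0.31667, 0.07222, 0.21667, 0.05, 0.15 (working shown to 5 dp, full precision carried).
Each pᵢ log₁₀ pᵢ term: 0.01667×(-1.77815)=-0.02964, 0.10556×(-0.97652)=-0.10308, 0.03333×(-1.47712)=-0.04924, 0.00556×(-2.25527)=-0.01253, 0.01111×(-1.95424)=-0.02171, 0.02222×(-1.65321)=-0.03674, 0.31667×(-0.49940)=-0.15814, 0.07222×(-1.14133)=-0.08243, 0.21667×(-0.66421)=-0.14391, 0.05×(-1.30103)=-0.06505, 0.15×(-0.82391)=-0.12359.
Sum = -0.82605, so H' = 0.826.

0.826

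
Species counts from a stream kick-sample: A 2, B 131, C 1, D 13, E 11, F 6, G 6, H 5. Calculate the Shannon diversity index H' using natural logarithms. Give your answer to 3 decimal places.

0.997

Total N = 2+131+1+13+11+6+6+5 = 175, so the proportions are 0.01143, 0.74857, 0.00571, 0.07429, 0.06286, 0.03429, 0.03429, 0.02857 (working shown to 5 dp, full precision carried).
Each pᵢ ln pᵢ term: 0.01143×(-4.47164)=-0.05110, 0.74857×(-0.28959)=-0.21678, 0.00571×(-5.16479)=-0.02951, 0.07429×(-2.59984)=-0.19313, 0.06286×(-2.76689)=-0.17392, 0.03429×(-3.37303)=-0.11565, 0.03429×(-3.37303)=-0.11565, 0.02857×(-3.55535)=-0.10158.
Sum = -0.99732, so H' = 0.997.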